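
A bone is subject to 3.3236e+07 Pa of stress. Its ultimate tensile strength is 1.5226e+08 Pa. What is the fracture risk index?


FRI = applied / ultimate
FRI = 3.3236e+07 / 1.5226e+08
FRI = 0.2183


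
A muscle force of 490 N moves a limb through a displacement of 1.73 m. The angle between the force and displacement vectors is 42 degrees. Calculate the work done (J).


W = F * d * cos(theta)
theta = 42 deg = 0.7330 rad
cos(theta) = 0.7431
W = 490 * 1.73 * 0.7431
W = 629.9639


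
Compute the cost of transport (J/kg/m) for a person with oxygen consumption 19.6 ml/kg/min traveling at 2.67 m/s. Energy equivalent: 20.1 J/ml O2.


Power per kg = VO2 * 20.1 / 60
Power per kg = 19.6 * 20.1 / 60 = 6.5660 W/kg
Cost = power_per_kg / speed
Cost = 6.5660 / 2.67
Cost = 2.4592


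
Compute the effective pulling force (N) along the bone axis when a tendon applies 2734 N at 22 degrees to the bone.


F_eff = F_tendon * cos(theta)
theta = 22 deg = 0.3840 rad
cos(theta) = 0.9272
F_eff = 2734 * 0.9272
F_eff = 2534.9207


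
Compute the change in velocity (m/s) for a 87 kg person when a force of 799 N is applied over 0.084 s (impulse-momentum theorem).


J = F * dt = 799 * 0.084 = 67.1160 N*s
delta_v = J / m
delta_v = 67.1160 / 87
delta_v = 0.7714


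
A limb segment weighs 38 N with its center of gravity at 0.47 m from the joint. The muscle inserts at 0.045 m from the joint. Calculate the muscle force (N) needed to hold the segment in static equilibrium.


F_muscle = W * d_load / d_muscle
F_muscle = 38 * 0.47 / 0.045
Numerator = 17.8600
F_muscle = 396.8889


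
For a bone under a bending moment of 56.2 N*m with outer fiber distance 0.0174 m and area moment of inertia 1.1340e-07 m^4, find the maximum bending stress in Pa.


sigma = M * c / I
sigma = 56.2 * 0.0174 / 1.1340e-07
M * c = 0.9779
sigma = 8.6233e+06


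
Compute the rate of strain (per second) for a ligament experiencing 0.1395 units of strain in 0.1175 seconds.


strain_rate = delta_strain / delta_t
strain_rate = 0.1395 / 0.1175
strain_rate = 1.1872


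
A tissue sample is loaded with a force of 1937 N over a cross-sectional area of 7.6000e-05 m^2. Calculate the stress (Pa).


stress = F / A
stress = 1937 / 7.6000e-05
stress = 2.5487e+07


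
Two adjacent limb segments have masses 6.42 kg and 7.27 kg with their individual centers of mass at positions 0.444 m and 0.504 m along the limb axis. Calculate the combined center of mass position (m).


COM = (m1*x1 + m2*x2) / (m1 + m2)
COM = (6.42*0.444 + 7.27*0.504) / (6.42 + 7.27)
Numerator = 6.5146
Denominator = 13.6900
COM = 0.4759


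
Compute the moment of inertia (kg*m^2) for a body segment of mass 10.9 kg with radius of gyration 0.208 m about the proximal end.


I = m * k^2
I = 10.9 * 0.208^2
k^2 = 0.0433
I = 0.4716


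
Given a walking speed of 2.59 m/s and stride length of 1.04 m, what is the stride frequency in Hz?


f = v / stride_length
f = 2.59 / 1.04
f = 2.4904


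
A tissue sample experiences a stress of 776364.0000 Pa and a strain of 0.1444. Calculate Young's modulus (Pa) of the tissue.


E = stress / strain
E = 776364.0000 / 0.1444
E = 5.3765e+06


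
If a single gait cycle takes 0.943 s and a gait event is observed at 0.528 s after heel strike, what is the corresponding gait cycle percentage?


pct = (event_time / cycle_time) * 100
pct = (0.528 / 0.943) * 100
ratio = 0.5599
pct = 55.9915


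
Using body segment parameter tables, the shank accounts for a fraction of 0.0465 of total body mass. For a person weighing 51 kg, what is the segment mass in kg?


m_segment = body_mass * fraction
m_segment = 51 * 0.0465
m_segment = 2.3715


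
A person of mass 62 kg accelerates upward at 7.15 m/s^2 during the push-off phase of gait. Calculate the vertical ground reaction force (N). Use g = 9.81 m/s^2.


GRF = m * (g + a)
GRF = 62 * (9.81 + 7.15)
GRF = 62 * 16.9600
GRF = 1051.5200


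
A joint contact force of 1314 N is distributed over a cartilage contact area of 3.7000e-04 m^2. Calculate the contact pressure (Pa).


P = F / A
P = 1314 / 3.7000e-04
P = 3.5514e+06


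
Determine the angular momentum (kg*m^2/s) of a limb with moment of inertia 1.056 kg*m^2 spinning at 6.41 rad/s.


L = I * omega
L = 1.056 * 6.41
L = 6.7690


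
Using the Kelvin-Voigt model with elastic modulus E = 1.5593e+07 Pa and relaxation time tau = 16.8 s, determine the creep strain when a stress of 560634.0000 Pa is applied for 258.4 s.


epsilon(t) = (sigma/E) * (1 - exp(-t/tau))
sigma/E = 560634.0000 / 1.5593e+07 = 0.0360
exp(-t/tau) = exp(-258.4 / 16.8) = 2.0900e-07
epsilon = 0.0360 * (1 - 2.0900e-07)
epsilon = 0.0360


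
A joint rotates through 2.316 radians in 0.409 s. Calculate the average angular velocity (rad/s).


omega = delta_theta / delta_t
omega = 2.316 / 0.409
omega = 5.6626


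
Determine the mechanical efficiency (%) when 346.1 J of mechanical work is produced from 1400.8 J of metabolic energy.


eta = (W_mech / E_meta) * 100
eta = (346.1 / 1400.8) * 100
ratio = 0.2471
eta = 24.7073


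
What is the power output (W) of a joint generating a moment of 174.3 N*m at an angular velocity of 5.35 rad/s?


P = M * omega
P = 174.3 * 5.35
P = 932.5050


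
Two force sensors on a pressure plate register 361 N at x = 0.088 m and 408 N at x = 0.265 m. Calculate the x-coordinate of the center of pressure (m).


COP_x = (F1*x1 + F2*x2) / (F1 + F2)
COP_x = (361*0.088 + 408*0.265) / (361 + 408)
Numerator = 139.8880
Denominator = 769
COP_x = 0.1819


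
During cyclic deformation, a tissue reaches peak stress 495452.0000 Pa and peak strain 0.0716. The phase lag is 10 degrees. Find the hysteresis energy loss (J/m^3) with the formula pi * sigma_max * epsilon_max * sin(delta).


E_loss = pi * sigma_max * epsilon_max * sin(delta)
delta = 10 deg = 0.1745 rad
sin(delta) = 0.1736
E_loss = pi * 495452.0000 * 0.0716 * 0.1736
E_loss = 19352.3946


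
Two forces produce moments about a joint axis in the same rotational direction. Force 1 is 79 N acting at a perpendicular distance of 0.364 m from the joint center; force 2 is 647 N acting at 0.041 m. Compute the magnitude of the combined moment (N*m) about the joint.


M = F1 * d1 + F2 * d2
M = 79 * 0.364 + 647 * 0.041
M = 28.7560 + 26.5270
M = 55.2830


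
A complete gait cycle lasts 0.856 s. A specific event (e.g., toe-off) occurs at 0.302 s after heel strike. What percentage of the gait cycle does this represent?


pct = (event_time / cycle_time) * 100
pct = (0.302 / 0.856) * 100
ratio = 0.3528
pct = 35.2804


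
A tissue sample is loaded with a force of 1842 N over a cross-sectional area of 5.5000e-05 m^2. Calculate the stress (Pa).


stress = F / A
stress = 1842 / 5.5000e-05
stress = 3.3491e+07


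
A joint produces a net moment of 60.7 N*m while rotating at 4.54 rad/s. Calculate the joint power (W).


P = M * omega
P = 60.7 * 4.54
P = 275.5780


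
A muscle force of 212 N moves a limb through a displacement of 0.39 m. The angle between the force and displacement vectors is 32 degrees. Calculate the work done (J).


W = F * d * cos(theta)
theta = 32 deg = 0.5585 rad
cos(theta) = 0.8480
W = 212 * 0.39 * 0.8480
W = 70.1166


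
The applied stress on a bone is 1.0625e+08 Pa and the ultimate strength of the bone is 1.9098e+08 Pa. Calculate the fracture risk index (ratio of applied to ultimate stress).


FRI = applied / ultimate
FRI = 1.0625e+08 / 1.9098e+08
FRI = 0.5563


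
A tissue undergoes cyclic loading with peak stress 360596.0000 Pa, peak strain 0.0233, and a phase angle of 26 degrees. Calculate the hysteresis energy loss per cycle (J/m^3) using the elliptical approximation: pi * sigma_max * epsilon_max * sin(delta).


E_loss = pi * sigma_max * epsilon_max * sin(delta)
delta = 26 deg = 0.4538 rad
sin(delta) = 0.4384
E_loss = pi * 360596.0000 * 0.0233 * 0.4384
E_loss = 11570.9405


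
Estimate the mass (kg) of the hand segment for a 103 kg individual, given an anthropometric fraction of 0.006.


m_segment = body_mass * fraction
m_segment = 103 * 0.006
m_segment = 0.6180


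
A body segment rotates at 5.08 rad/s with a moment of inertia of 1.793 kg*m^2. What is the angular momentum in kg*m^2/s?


L = I * omega
L = 1.793 * 5.08
L = 9.1084


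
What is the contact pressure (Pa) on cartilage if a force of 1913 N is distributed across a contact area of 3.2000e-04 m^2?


P = F / A
P = 1913 / 3.2000e-04
P = 5.9781e+06


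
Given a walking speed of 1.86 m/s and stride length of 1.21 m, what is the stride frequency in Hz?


f = v / stride_length
f = 1.86 / 1.21
f = 1.5372


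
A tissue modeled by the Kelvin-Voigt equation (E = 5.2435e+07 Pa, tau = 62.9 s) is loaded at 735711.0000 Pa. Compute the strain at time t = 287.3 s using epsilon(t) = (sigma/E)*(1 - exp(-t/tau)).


epsilon(t) = (sigma/E) * (1 - exp(-t/tau))
sigma/E = 735711.0000 / 5.2435e+07 = 0.0140
exp(-t/tau) = exp(-287.3 / 62.9) = 0.0104
epsilon = 0.0140 * (1 - 0.0104)
epsilon = 0.0139


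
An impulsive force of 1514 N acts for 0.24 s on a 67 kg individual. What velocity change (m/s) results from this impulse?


J = F * dt = 1514 * 0.24 = 363.3600 N*s
delta_v = J / m
delta_v = 363.3600 / 67
delta_v = 5.4233


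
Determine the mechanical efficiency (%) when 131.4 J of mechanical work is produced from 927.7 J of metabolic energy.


eta = (W_mech / E_meta) * 100
eta = (131.4 / 927.7) * 100
ratio = 0.1416
eta = 14.1641


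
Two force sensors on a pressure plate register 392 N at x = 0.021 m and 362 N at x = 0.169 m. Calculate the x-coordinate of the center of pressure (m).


COP_x = (F1*x1 + F2*x2) / (F1 + F2)
COP_x = (392*0.021 + 362*0.169) / (392 + 362)
Numerator = 69.4100
Denominator = 754
COP_x = 0.0921


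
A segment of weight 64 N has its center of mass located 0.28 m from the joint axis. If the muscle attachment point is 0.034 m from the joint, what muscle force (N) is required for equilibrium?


F_muscle = W * d_load / d_muscle
F_muscle = 64 * 0.28 / 0.034
Numerator = 17.9200
F_muscle = 527.0588


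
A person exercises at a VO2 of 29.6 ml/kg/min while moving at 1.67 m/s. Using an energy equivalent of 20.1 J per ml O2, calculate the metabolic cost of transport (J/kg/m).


Power per kg = VO2 * 20.1 / 60
Power per kg = 29.6 * 20.1 / 60 = 9.9160 W/kg
Cost = power_per_kg / speed
Cost = 9.9160 / 1.67
Cost = 5.9377


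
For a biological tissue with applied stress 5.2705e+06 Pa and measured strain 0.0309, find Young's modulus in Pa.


E = stress / strain
E = 5.2705e+06 / 0.0309
E = 1.7057e+08


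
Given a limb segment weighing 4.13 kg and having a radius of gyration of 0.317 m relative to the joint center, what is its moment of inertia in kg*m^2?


I = m * k^2
I = 4.13 * 0.317^2
k^2 = 0.1005
I = 0.4150


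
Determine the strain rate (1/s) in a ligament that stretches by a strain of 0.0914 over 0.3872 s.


strain_rate = delta_strain / delta_t
strain_rate = 0.0914 / 0.3872
strain_rate = 0.2361


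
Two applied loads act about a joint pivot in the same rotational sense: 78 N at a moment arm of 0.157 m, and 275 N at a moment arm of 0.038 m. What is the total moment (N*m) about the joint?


M = F1 * d1 + F2 * d2
M = 78 * 0.157 + 275 * 0.038
M = 12.2460 + 10.4500
M = 22.6960


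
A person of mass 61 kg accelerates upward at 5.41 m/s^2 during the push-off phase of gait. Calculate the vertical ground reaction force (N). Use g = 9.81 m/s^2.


GRF = m * (g + a)
GRF = 61 * (9.81 + 5.41)
GRF = 61 * 15.2200
GRF = 928.4200


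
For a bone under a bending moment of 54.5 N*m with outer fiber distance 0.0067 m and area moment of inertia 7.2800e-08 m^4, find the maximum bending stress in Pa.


sigma = M * c / I
sigma = 54.5 * 0.0067 / 7.2800e-08
M * c = 0.3652
sigma = 5.0158e+06


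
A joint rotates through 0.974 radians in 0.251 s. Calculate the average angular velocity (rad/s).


omega = delta_theta / delta_t
omega = 0.974 / 0.251
omega = 3.8805


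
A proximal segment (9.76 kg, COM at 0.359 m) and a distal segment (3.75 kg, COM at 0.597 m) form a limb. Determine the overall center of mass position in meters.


COM = (m1*x1 + m2*x2) / (m1 + m2)
COM = (9.76*0.359 + 3.75*0.597) / (9.76 + 3.75)
Numerator = 5.7426
Denominator = 13.5100
COM = 0.4251


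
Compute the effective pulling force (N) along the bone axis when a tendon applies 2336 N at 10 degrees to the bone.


F_eff = F_tendon * cos(theta)
theta = 10 deg = 0.1745 rad
cos(theta) = 0.9848
F_eff = 2336 * 0.9848
F_eff = 2300.5109


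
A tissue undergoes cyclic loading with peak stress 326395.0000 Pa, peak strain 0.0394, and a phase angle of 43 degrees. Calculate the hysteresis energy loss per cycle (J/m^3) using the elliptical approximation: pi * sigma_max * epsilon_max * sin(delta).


E_loss = pi * sigma_max * epsilon_max * sin(delta)
delta = 43 deg = 0.7505 rad
sin(delta) = 0.6820
E_loss = pi * 326395.0000 * 0.0394 * 0.6820
E_loss = 27553.2557


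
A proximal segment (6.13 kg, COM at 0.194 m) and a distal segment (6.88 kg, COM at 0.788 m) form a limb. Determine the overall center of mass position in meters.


COM = (m1*x1 + m2*x2) / (m1 + m2)
COM = (6.13*0.194 + 6.88*0.788) / (6.13 + 6.88)
Numerator = 6.6107
Denominator = 13.0100
COM = 0.5081


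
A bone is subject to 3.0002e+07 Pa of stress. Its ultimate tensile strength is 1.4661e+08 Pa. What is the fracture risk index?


FRI = applied / ultimate
FRI = 3.0002e+07 / 1.4661e+08
FRI = 0.2046


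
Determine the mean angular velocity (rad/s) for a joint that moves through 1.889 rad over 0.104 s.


omega = delta_theta / delta_t
omega = 1.889 / 0.104
omega = 18.1635


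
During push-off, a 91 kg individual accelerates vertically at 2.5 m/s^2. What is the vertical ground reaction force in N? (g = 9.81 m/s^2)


GRF = m * (g + a)
GRF = 91 * (9.81 + 2.5)
GRF = 91 * 12.3100
GRF = 1120.2100


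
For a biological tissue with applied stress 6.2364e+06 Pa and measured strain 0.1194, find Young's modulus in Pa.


E = stress / strain
E = 6.2364e+06 / 0.1194
E = 5.2231e+07


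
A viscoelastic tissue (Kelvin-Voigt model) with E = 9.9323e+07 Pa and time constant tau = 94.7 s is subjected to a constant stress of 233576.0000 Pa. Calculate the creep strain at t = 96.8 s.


epsilon(t) = (sigma/E) * (1 - exp(-t/tau))
sigma/E = 233576.0000 / 9.9323e+07 = 0.0024
exp(-t/tau) = exp(-96.8 / 94.7) = 0.3598
epsilon = 0.0024 * (1 - 0.3598)
epsilon = 0.0015


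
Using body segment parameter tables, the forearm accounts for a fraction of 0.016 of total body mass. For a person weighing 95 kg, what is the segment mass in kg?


m_segment = body_mass * fraction
m_segment = 95 * 0.016
m_segment = 1.5200


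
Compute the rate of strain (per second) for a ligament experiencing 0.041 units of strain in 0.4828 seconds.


strain_rate = delta_strain / delta_t
strain_rate = 0.041 / 0.4828
strain_rate = 0.0849


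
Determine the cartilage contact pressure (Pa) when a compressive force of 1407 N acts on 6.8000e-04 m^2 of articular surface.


P = F / A
P = 1407 / 6.8000e-04
P = 2.0691e+06


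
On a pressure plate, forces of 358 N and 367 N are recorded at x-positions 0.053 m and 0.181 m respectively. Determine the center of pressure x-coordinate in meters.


COP_x = (F1*x1 + F2*x2) / (F1 + F2)
COP_x = (358*0.053 + 367*0.181) / (358 + 367)
Numerator = 85.4010
Denominator = 725
COP_x = 0.1178


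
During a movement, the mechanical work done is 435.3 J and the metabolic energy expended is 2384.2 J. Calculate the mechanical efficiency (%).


eta = (W_mech / E_meta) * 100
eta = (435.3 / 2384.2) * 100
ratio = 0.1826
eta = 18.2577


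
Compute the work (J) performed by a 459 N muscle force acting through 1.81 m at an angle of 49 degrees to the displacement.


W = F * d * cos(theta)
theta = 49 deg = 0.8552 rad
cos(theta) = 0.6561
W = 459 * 1.81 * 0.6561
W = 545.0473


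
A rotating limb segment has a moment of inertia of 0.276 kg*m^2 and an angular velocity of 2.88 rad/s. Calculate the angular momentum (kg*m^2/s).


L = I * omega
L = 0.276 * 2.88
L = 0.7949


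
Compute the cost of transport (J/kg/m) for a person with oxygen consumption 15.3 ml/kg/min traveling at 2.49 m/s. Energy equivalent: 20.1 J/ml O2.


Power per kg = VO2 * 20.1 / 60
Power per kg = 15.3 * 20.1 / 60 = 5.1255 W/kg
Cost = power_per_kg / speed
Cost = 5.1255 / 2.49
Cost = 2.0584


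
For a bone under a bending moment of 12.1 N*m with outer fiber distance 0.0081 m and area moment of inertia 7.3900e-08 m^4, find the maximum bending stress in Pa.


sigma = M * c / I
sigma = 12.1 * 0.0081 / 7.3900e-08
M * c = 0.0980
sigma = 1.3263e+06


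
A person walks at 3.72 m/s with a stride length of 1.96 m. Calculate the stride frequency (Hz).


f = v / stride_length
f = 3.72 / 1.96
f = 1.8980


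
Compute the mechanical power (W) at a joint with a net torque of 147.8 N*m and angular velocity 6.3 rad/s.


P = M * omega
P = 147.8 * 6.3
P = 931.1400


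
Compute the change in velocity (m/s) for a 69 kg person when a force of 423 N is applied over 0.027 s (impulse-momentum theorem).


J = F * dt = 423 * 0.027 = 11.4210 N*s
delta_v = J / m
delta_v = 11.4210 / 69
delta_v = 0.1655


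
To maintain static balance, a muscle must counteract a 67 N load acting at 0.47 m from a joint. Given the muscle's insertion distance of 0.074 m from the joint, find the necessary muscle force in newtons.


F_muscle = W * d_load / d_muscle
F_muscle = 67 * 0.47 / 0.074
Numerator = 31.4900
F_muscle = 425.5405


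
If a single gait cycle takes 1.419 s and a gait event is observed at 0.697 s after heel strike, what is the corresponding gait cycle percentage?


pct = (event_time / cycle_time) * 100
pct = (0.697 / 1.419) * 100
ratio = 0.4912
pct = 49.1191


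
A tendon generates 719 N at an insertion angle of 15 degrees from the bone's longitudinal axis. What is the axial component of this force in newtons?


F_eff = F_tendon * cos(theta)
theta = 15 deg = 0.2618 rad
cos(theta) = 0.9659
F_eff = 719 * 0.9659
F_eff = 694.5007


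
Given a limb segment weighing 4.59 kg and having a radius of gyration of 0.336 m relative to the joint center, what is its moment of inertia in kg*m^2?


I = m * k^2
I = 4.59 * 0.336^2
k^2 = 0.1129
I = 0.5182


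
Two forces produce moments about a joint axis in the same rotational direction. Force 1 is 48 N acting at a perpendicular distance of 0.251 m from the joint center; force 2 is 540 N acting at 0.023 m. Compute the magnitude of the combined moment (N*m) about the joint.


M = F1 * d1 + F2 * d2
M = 48 * 0.251 + 540 * 0.023
M = 12.0480 + 12.4200
M = 24.4680


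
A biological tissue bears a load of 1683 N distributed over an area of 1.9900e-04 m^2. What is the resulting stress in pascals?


stress = F / A
stress = 1683 / 1.9900e-04
stress = 8.4573e+06


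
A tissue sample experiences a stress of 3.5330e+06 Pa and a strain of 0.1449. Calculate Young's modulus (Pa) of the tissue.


E = stress / strain
E = 3.5330e+06 / 0.1449
E = 2.4382e+07


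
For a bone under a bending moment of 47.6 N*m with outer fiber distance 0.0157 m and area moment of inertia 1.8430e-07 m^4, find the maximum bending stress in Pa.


sigma = M * c / I
sigma = 47.6 * 0.0157 / 1.8430e-07
M * c = 0.7473
sigma = 4.0549e+06


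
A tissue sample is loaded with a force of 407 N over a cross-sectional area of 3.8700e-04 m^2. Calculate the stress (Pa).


stress = F / A
stress = 407 / 3.8700e-04
stress = 1.0517e+06


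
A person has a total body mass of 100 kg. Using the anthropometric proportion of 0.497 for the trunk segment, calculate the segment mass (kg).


m_segment = body_mass * fraction
m_segment = 100 * 0.497
m_segment = 49.7000


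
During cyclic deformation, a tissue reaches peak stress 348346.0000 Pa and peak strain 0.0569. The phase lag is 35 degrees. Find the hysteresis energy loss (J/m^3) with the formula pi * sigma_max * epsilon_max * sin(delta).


E_loss = pi * sigma_max * epsilon_max * sin(delta)
delta = 35 deg = 0.6109 rad
sin(delta) = 0.5736
E_loss = pi * 348346.0000 * 0.0569 * 0.5736
E_loss = 35716.1196


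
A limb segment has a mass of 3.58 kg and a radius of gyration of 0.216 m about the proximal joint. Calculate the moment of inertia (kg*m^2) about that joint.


I = m * k^2
I = 3.58 * 0.216^2
k^2 = 0.0467
I = 0.1670


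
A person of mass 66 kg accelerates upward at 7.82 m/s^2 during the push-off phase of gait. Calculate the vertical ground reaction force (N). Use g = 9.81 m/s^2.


GRF = m * (g + a)
GRF = 66 * (9.81 + 7.82)
GRF = 66 * 17.6300
GRF = 1163.5800


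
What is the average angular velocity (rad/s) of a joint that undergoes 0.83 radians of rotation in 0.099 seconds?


omega = delta_theta / delta_t
omega = 0.83 / 0.099
omega = 8.3838


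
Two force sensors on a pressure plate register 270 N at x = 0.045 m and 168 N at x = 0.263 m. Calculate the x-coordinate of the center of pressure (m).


COP_x = (F1*x1 + F2*x2) / (F1 + F2)
COP_x = (270*0.045 + 168*0.263) / (270 + 168)
Numerator = 56.3340
Denominator = 438
COP_x = 0.1286


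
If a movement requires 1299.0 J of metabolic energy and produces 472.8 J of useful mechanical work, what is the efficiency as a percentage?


eta = (W_mech / E_meta) * 100
eta = (472.8 / 1299.0) * 100
ratio = 0.3640
eta = 36.3972


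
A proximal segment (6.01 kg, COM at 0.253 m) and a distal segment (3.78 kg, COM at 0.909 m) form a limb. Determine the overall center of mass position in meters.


COM = (m1*x1 + m2*x2) / (m1 + m2)
COM = (6.01*0.253 + 3.78*0.909) / (6.01 + 3.78)
Numerator = 4.9566
Denominator = 9.7900
COM = 0.5063


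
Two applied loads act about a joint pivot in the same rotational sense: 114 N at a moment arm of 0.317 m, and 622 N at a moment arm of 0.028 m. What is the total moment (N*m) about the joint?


M = F1 * d1 + F2 * d2
M = 114 * 0.317 + 622 * 0.028
M = 36.1380 + 17.4160
M = 53.5540


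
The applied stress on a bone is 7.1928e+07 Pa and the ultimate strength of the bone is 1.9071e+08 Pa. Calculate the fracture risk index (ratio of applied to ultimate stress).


FRI = applied / ultimate
FRI = 7.1928e+07 / 1.9071e+08
FRI = 0.3772


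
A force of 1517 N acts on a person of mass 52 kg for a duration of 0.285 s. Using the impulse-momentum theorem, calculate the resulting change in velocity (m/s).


J = F * dt = 1517 * 0.285 = 432.3450 N*s
delta_v = J / m
delta_v = 432.3450 / 52
delta_v = 8.3143


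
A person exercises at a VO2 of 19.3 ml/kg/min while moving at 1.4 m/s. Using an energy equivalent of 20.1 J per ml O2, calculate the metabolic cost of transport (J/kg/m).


Power per kg = VO2 * 20.1 / 60
Power per kg = 19.3 * 20.1 / 60 = 6.4655 W/kg
Cost = power_per_kg / speed
Cost = 6.4655 / 1.4
Cost = 4.6182


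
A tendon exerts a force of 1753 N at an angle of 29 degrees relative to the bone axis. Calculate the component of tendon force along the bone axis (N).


F_eff = F_tendon * cos(theta)
theta = 29 deg = 0.5061 rad
cos(theta) = 0.8746
F_eff = 1753 * 0.8746
F_eff = 1533.2083


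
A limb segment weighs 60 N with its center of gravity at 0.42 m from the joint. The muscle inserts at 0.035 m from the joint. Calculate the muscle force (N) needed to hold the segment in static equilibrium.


F_muscle = W * d_load / d_muscle
F_muscle = 60 * 0.42 / 0.035
Numerator = 25.2000
F_muscle = 720.0000


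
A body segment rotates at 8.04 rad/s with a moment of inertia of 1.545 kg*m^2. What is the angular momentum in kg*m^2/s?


L = I * omega
L = 1.545 * 8.04
L = 12.4218


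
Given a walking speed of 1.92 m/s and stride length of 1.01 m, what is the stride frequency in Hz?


f = v / stride_length
f = 1.92 / 1.01
f = 1.9010


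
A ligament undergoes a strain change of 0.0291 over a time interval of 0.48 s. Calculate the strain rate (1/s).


strain_rate = delta_strain / delta_t
strain_rate = 0.0291 / 0.48
strain_rate = 0.0606


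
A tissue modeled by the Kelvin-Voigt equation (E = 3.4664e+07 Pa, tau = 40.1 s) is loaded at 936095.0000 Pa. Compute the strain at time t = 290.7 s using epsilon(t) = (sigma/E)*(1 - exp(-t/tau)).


epsilon(t) = (sigma/E) * (1 - exp(-t/tau))
sigma/E = 936095.0000 / 3.4664e+07 = 0.0270
exp(-t/tau) = exp(-290.7 / 40.1) = 7.1062e-04
epsilon = 0.0270 * (1 - 7.1062e-04)
epsilon = 0.0270


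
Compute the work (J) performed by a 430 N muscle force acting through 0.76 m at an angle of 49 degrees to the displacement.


W = F * d * cos(theta)
theta = 49 deg = 0.8552 rad
cos(theta) = 0.6561
W = 430 * 0.76 * 0.6561
W = 214.4001


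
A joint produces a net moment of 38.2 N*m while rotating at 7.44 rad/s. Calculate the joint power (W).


P = M * omega
P = 38.2 * 7.44
P = 284.2080


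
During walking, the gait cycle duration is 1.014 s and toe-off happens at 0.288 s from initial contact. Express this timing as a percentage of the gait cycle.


pct = (event_time / cycle_time) * 100
pct = (0.288 / 1.014) * 100
ratio = 0.2840
pct = 28.4024


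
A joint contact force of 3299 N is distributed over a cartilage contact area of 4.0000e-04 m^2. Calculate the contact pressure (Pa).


P = F / A
P = 3299 / 4.0000e-04
P = 8.2475e+06


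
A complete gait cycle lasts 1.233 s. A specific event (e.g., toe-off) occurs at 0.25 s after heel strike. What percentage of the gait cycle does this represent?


pct = (event_time / cycle_time) * 100
pct = (0.25 / 1.233) * 100
ratio = 0.2028
pct = 20.2758


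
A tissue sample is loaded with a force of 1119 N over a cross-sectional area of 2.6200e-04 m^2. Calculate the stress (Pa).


stress = F / A
stress = 1119 / 2.6200e-04
stress = 4.2710e+06


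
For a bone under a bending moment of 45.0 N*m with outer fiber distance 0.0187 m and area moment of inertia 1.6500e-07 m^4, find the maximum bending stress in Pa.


sigma = M * c / I
sigma = 45.0 * 0.0187 / 1.6500e-07
M * c = 0.8415
sigma = 5.1000e+06


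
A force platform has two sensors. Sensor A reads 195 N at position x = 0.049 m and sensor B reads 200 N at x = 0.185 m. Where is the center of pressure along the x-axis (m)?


COP_x = (F1*x1 + F2*x2) / (F1 + F2)
COP_x = (195*0.049 + 200*0.185) / (195 + 200)
Numerator = 46.5550
Denominator = 395
COP_x = 0.1179


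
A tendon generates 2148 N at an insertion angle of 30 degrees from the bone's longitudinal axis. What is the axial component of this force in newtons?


F_eff = F_tendon * cos(theta)
theta = 30 deg = 0.5236 rad
cos(theta) = 0.8660
F_eff = 2148 * 0.8660
F_eff = 1860.2226


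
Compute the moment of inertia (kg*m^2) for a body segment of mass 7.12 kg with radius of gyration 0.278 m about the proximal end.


I = m * k^2
I = 7.12 * 0.278^2
k^2 = 0.0773
I = 0.5503


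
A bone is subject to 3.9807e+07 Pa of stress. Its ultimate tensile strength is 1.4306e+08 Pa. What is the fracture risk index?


FRI = applied / ultimate
FRI = 3.9807e+07 / 1.4306e+08
FRI = 0.2783


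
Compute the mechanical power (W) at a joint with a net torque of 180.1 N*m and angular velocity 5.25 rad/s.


P = M * omega
P = 180.1 * 5.25
P = 945.5250


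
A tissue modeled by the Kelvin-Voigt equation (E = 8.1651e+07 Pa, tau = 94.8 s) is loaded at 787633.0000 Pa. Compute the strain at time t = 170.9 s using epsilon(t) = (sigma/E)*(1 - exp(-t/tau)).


epsilon(t) = (sigma/E) * (1 - exp(-t/tau))
sigma/E = 787633.0000 / 8.1651e+07 = 0.0096
exp(-t/tau) = exp(-170.9 / 94.8) = 0.1648
epsilon = 0.0096 * (1 - 0.1648)
epsilon = 0.0081


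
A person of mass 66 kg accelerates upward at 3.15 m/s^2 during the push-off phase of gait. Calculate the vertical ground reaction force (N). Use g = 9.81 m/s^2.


GRF = m * (g + a)
GRF = 66 * (9.81 + 3.15)
GRF = 66 * 12.9600
GRF = 855.3600


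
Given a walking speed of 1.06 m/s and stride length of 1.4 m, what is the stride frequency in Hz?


f = v / stride_length
f = 1.06 / 1.4
f = 0.7571


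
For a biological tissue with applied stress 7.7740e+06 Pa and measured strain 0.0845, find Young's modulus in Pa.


E = stress / strain
E = 7.7740e+06 / 0.0845
E = 9.2000e+07


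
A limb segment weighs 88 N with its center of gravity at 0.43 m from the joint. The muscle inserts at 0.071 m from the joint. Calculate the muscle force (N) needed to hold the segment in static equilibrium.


F_muscle = W * d_load / d_muscle
F_muscle = 88 * 0.43 / 0.071
Numerator = 37.8400
F_muscle = 532.9577


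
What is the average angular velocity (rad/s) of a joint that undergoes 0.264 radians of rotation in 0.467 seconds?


omega = delta_theta / delta_t
omega = 0.264 / 0.467
omega = 0.5653


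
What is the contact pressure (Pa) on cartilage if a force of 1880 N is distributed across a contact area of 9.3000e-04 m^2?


P = F / A
P = 1880 / 9.3000e-04
P = 2.0215e+06


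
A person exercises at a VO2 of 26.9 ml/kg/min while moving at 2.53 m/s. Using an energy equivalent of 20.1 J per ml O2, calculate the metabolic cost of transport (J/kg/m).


Power per kg = VO2 * 20.1 / 60
Power per kg = 26.9 * 20.1 / 60 = 9.0115 W/kg
Cost = power_per_kg / speed
Cost = 9.0115 / 2.53
Cost = 3.5619


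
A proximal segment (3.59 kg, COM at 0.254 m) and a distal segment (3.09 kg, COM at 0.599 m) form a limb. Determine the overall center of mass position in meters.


COM = (m1*x1 + m2*x2) / (m1 + m2)
COM = (3.59*0.254 + 3.09*0.599) / (3.59 + 3.09)
Numerator = 2.7628
Denominator = 6.6800
COM = 0.4136


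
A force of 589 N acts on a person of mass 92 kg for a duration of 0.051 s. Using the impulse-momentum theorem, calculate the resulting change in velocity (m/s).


J = F * dt = 589 * 0.051 = 30.0390 N*s
delta_v = J / m
delta_v = 30.0390 / 92
delta_v = 0.3265


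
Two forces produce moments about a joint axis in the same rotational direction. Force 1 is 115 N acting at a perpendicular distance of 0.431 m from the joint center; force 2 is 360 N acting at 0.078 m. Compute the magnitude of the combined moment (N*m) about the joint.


M = F1 * d1 + F2 * d2
M = 115 * 0.431 + 360 * 0.078
M = 49.5650 + 28.0800
M = 77.6450


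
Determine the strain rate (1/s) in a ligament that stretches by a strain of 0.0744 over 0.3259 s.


strain_rate = delta_strain / delta_t
strain_rate = 0.0744 / 0.3259
strain_rate = 0.2283


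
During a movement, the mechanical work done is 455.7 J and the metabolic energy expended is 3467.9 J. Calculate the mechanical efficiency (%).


eta = (W_mech / E_meta) * 100
eta = (455.7 / 3467.9) * 100
ratio = 0.1314
eta = 13.1405


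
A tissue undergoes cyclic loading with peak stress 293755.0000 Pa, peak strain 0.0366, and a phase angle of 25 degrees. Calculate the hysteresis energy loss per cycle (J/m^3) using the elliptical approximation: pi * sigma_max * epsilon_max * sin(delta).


E_loss = pi * sigma_max * epsilon_max * sin(delta)
delta = 25 deg = 0.4363 rad
sin(delta) = 0.4226
E_loss = pi * 293755.0000 * 0.0366 * 0.4226
E_loss = 14274.6177


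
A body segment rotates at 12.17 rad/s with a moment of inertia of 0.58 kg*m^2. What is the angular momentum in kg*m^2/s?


L = I * omega
L = 0.58 * 12.17
L = 7.0586


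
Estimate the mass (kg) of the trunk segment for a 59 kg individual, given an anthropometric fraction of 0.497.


m_segment = body_mass * fraction
m_segment = 59 * 0.497
m_segment = 29.3230


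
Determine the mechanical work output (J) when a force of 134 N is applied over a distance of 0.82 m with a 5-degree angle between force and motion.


W = F * d * cos(theta)
theta = 5 deg = 0.0873 rad
cos(theta) = 0.9962
W = 134 * 0.82 * 0.9962
W = 109.4619


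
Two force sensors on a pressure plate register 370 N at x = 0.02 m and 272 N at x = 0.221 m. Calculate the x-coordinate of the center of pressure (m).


COP_x = (F1*x1 + F2*x2) / (F1 + F2)
COP_x = (370*0.02 + 272*0.221) / (370 + 272)
Numerator = 67.5120
Denominator = 642
COP_x = 0.1052


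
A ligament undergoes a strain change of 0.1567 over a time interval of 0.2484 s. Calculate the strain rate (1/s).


strain_rate = delta_strain / delta_t
strain_rate = 0.1567 / 0.2484
strain_rate = 0.6308


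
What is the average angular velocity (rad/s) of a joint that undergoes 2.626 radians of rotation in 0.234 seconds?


omega = delta_theta / delta_t
omega = 2.626 / 0.234
omega = 11.2222


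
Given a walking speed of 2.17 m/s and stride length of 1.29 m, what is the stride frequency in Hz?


f = v / stride_length
f = 2.17 / 1.29
f = 1.6822


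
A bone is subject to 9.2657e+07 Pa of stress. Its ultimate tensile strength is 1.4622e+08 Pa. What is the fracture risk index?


FRI = applied / ultimate
FRI = 9.2657e+07 / 1.4622e+08
FRI = 0.6337


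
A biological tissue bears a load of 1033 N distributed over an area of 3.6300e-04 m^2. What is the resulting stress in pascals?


stress = F / A
stress = 1033 / 3.6300e-04
stress = 2.8457e+06


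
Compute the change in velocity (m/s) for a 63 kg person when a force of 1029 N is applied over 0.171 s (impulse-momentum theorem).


J = F * dt = 1029 * 0.171 = 175.9590 N*s
delta_v = J / m
delta_v = 175.9590 / 63
delta_v = 2.7930


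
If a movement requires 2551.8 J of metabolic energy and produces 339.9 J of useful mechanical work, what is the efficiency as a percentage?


eta = (W_mech / E_meta) * 100
eta = (339.9 / 2551.8) * 100
ratio = 0.1332
eta = 13.3200


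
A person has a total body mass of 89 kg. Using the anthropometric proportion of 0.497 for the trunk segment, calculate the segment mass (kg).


m_segment = body_mass * fraction
m_segment = 89 * 0.497
m_segment = 44.2330


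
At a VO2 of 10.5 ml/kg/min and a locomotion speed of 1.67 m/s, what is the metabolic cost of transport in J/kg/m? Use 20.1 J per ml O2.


Power per kg = VO2 * 20.1 / 60
Power per kg = 10.5 * 20.1 / 60 = 3.5175 W/kg
Cost = power_per_kg / speed
Cost = 3.5175 / 1.67
Cost = 2.1063


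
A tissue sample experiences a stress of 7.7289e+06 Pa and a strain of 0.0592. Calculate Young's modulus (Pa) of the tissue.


E = stress / strain
E = 7.7289e+06 / 0.0592
E = 1.3056e+08


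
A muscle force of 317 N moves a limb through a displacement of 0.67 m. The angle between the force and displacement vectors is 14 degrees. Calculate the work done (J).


W = F * d * cos(theta)
theta = 14 deg = 0.2443 rad
cos(theta) = 0.9703
W = 317 * 0.67 * 0.9703
W = 206.0811


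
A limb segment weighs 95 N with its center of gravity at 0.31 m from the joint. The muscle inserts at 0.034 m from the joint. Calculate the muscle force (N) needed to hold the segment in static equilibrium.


F_muscle = W * d_load / d_muscle
F_muscle = 95 * 0.31 / 0.034
Numerator = 29.4500
F_muscle = 866.1765


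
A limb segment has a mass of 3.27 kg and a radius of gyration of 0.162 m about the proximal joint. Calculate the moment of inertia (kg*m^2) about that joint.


I = m * k^2
I = 3.27 * 0.162^2
k^2 = 0.0262
I = 0.0858


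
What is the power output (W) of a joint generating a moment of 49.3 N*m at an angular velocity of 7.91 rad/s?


P = M * omega
P = 49.3 * 7.91
P = 389.9630


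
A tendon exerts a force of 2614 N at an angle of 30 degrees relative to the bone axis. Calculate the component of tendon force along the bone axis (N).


F_eff = F_tendon * cos(theta)
theta = 30 deg = 0.5236 rad
cos(theta) = 0.8660
F_eff = 2614 * 0.8660
F_eff = 2263.7904


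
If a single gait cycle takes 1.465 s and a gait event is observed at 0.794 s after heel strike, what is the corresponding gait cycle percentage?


pct = (event_time / cycle_time) * 100
pct = (0.794 / 1.465) * 100
ratio = 0.5420
pct = 54.1980


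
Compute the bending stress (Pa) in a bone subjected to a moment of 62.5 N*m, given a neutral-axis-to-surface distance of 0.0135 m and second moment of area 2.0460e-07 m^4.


sigma = M * c / I
sigma = 62.5 * 0.0135 / 2.0460e-07
M * c = 0.8438
sigma = 4.1239e+06


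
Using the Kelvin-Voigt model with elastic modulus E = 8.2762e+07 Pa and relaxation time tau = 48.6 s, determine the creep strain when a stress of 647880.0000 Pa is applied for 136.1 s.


epsilon(t) = (sigma/E) * (1 - exp(-t/tau))
sigma/E = 647880.0000 / 8.2762e+07 = 0.0078
exp(-t/tau) = exp(-136.1 / 48.6) = 0.0608
epsilon = 0.0078 * (1 - 0.0608)
epsilon = 0.0074


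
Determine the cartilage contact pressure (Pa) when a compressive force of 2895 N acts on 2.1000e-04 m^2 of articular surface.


P = F / A
P = 2895 / 2.1000e-04
P = 1.3786e+07


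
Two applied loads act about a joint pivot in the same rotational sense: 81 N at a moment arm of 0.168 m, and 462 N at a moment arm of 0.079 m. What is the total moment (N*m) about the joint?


M = F1 * d1 + F2 * d2
M = 81 * 0.168 + 462 * 0.079
M = 13.6080 + 36.4980
M = 50.1060


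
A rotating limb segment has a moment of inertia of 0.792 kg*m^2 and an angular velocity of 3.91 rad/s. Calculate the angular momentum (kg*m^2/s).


L = I * omega
L = 0.792 * 3.91
L = 3.0967


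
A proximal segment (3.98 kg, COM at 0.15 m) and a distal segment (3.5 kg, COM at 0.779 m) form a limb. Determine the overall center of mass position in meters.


COM = (m1*x1 + m2*x2) / (m1 + m2)
COM = (3.98*0.15 + 3.5*0.779) / (3.98 + 3.5)
Numerator = 3.3235
Denominator = 7.4800
COM = 0.4443


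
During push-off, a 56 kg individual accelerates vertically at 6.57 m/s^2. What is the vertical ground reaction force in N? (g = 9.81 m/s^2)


GRF = m * (g + a)
GRF = 56 * (9.81 + 6.57)
GRF = 56 * 16.3800
GRF = 917.2800


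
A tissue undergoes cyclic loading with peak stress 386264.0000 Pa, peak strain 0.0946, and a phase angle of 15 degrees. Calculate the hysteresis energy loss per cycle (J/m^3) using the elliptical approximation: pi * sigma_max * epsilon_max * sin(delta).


E_loss = pi * sigma_max * epsilon_max * sin(delta)
delta = 15 deg = 0.2618 rad
sin(delta) = 0.2588
E_loss = pi * 386264.0000 * 0.0946 * 0.2588
E_loss = 29711.2876


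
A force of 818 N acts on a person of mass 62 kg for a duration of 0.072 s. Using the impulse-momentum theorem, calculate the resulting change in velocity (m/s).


J = F * dt = 818 * 0.072 = 58.8960 N*s
delta_v = J / m
delta_v = 58.8960 / 62
delta_v = 0.9499


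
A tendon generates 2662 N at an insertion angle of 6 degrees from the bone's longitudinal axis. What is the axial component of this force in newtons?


F_eff = F_tendon * cos(theta)
theta = 6 deg = 0.1047 rad
cos(theta) = 0.9945
F_eff = 2662 * 0.9945
F_eff = 2647.4173


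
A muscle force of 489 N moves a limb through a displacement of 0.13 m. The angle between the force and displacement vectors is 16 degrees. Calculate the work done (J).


W = F * d * cos(theta)
theta = 16 deg = 0.2793 rad
cos(theta) = 0.9613
W = 489 * 0.13 * 0.9613
W = 61.1074


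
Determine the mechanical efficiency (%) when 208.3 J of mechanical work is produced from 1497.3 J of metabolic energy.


eta = (W_mech / E_meta) * 100
eta = (208.3 / 1497.3) * 100
ratio = 0.1391
eta = 13.9117


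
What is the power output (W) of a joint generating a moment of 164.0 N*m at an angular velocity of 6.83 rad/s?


P = M * omega
P = 164.0 * 6.83
P = 1120.1200


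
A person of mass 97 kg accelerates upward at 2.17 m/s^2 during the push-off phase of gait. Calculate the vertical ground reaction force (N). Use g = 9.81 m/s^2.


GRF = m * (g + a)
GRF = 97 * (9.81 + 2.17)
GRF = 97 * 11.9800
GRF = 1162.0600


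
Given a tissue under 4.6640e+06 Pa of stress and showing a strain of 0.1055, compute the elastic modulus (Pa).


E = stress / strain
E = 4.6640e+06 / 0.1055
E = 4.4209e+07


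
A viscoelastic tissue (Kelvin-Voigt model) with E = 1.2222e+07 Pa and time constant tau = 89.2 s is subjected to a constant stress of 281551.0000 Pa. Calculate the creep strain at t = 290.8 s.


epsilon(t) = (sigma/E) * (1 - exp(-t/tau))
sigma/E = 281551.0000 / 1.2222e+07 = 0.0230
exp(-t/tau) = exp(-290.8 / 89.2) = 0.0384
epsilon = 0.0230 * (1 - 0.0384)
epsilon = 0.0222
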